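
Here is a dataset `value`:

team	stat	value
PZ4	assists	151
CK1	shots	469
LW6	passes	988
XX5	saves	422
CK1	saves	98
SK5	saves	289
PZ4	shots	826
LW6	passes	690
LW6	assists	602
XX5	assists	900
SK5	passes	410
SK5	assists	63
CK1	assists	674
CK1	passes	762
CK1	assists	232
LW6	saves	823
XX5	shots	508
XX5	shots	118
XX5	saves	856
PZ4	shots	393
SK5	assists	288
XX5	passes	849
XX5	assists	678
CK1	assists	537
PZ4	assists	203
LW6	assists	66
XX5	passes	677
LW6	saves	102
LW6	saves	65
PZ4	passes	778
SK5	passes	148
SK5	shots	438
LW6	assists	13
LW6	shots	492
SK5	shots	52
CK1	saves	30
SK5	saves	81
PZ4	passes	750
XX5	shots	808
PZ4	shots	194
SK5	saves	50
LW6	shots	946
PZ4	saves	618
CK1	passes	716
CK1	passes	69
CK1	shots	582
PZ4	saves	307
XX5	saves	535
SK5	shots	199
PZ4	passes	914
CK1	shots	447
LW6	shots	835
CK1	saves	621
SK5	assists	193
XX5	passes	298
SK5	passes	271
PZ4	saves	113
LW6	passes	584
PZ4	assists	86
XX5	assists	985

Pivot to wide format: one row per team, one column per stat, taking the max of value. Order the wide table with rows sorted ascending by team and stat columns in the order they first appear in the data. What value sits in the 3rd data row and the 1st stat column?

With rows sorted ascending by team, row 3 is team=PZ4. stat columns in first-appearance order: assists, shots, passes, saves; column 1 is assists.
Long rows with team=PZ4, stat=assists: max(151, 203, 86) = 203.

203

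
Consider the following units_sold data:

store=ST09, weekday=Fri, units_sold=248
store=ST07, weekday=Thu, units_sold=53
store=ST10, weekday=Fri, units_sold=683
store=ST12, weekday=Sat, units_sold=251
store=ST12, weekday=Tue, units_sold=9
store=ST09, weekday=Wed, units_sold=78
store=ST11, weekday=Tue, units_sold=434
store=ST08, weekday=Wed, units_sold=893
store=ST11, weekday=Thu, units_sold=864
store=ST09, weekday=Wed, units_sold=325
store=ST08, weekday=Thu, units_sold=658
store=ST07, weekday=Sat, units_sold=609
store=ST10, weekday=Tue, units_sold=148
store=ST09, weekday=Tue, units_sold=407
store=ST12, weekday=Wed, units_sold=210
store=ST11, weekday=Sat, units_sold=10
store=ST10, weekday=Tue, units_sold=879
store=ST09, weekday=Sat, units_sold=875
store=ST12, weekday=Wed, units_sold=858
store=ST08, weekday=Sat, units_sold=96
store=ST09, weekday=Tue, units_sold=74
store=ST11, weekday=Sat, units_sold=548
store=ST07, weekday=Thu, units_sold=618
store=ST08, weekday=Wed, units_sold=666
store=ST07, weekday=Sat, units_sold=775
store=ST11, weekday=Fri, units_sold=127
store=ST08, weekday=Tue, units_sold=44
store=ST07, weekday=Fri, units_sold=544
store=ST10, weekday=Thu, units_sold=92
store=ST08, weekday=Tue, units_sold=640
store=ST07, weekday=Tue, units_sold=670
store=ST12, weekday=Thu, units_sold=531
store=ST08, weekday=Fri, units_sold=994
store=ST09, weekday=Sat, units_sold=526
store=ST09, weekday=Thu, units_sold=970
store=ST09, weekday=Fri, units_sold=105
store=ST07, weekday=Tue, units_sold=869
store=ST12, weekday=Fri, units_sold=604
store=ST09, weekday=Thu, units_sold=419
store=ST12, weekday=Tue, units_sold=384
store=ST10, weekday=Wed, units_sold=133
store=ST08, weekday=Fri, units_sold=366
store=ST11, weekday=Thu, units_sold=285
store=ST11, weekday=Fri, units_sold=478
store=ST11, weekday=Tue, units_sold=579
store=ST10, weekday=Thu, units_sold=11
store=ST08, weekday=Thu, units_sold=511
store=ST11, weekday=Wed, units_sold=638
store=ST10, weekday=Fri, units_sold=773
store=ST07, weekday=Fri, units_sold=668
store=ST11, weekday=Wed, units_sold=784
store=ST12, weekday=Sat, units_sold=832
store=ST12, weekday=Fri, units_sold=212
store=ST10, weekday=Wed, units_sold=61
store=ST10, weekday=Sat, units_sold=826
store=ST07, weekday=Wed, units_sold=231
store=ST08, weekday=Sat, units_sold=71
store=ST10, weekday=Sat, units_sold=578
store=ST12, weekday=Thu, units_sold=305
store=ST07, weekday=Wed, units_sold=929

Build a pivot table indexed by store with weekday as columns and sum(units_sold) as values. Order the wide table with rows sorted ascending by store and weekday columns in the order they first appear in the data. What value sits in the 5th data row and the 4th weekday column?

1013

With rows sorted ascending by store, row 5 is store=ST11. weekday columns in first-appearance order: Fri, Thu, Sat, Tue, Wed; column 4 is Tue.
Long rows with store=ST11, weekday=Tue: 434 + 579 = 1013.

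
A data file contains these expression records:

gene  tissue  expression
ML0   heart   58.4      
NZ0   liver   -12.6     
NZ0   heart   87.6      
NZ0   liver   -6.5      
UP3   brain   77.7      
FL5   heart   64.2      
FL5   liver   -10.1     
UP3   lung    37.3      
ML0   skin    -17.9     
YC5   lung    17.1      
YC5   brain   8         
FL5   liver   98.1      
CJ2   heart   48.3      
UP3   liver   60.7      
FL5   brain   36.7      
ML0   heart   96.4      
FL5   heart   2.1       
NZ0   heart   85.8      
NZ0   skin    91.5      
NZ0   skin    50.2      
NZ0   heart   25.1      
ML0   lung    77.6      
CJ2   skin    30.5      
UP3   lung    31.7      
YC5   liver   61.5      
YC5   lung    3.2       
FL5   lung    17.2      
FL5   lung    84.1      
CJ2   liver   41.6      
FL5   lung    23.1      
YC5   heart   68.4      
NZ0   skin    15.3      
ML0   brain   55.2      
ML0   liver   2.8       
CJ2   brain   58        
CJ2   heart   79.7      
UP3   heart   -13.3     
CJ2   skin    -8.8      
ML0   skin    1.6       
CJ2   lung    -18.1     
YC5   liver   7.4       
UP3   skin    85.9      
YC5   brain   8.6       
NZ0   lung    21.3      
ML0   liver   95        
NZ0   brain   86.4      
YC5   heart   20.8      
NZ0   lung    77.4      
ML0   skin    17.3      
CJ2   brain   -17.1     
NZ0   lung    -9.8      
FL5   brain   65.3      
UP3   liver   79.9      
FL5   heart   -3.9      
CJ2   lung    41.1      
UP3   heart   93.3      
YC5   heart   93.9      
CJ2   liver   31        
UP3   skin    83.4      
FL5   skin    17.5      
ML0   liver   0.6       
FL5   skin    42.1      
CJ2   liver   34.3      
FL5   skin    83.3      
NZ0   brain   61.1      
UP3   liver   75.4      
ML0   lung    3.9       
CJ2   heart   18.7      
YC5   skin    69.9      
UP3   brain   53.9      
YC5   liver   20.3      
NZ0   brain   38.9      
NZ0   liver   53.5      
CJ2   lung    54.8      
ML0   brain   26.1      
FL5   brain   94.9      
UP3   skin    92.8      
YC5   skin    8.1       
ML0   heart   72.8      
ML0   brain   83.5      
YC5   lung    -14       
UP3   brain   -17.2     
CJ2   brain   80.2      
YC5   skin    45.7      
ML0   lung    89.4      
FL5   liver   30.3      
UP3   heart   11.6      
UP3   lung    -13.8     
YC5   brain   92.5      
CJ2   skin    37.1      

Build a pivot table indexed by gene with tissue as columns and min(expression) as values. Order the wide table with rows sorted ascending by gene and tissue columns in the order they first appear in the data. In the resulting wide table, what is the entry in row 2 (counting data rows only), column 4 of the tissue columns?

With rows sorted ascending by gene, row 2 is gene=FL5. tissue columns in first-appearance order: heart, liver, brain, lung, skin; column 4 is lung.
Long rows with gene=FL5, tissue=lung: min(17.2, 84.1, 23.1) = 17.2.

17.2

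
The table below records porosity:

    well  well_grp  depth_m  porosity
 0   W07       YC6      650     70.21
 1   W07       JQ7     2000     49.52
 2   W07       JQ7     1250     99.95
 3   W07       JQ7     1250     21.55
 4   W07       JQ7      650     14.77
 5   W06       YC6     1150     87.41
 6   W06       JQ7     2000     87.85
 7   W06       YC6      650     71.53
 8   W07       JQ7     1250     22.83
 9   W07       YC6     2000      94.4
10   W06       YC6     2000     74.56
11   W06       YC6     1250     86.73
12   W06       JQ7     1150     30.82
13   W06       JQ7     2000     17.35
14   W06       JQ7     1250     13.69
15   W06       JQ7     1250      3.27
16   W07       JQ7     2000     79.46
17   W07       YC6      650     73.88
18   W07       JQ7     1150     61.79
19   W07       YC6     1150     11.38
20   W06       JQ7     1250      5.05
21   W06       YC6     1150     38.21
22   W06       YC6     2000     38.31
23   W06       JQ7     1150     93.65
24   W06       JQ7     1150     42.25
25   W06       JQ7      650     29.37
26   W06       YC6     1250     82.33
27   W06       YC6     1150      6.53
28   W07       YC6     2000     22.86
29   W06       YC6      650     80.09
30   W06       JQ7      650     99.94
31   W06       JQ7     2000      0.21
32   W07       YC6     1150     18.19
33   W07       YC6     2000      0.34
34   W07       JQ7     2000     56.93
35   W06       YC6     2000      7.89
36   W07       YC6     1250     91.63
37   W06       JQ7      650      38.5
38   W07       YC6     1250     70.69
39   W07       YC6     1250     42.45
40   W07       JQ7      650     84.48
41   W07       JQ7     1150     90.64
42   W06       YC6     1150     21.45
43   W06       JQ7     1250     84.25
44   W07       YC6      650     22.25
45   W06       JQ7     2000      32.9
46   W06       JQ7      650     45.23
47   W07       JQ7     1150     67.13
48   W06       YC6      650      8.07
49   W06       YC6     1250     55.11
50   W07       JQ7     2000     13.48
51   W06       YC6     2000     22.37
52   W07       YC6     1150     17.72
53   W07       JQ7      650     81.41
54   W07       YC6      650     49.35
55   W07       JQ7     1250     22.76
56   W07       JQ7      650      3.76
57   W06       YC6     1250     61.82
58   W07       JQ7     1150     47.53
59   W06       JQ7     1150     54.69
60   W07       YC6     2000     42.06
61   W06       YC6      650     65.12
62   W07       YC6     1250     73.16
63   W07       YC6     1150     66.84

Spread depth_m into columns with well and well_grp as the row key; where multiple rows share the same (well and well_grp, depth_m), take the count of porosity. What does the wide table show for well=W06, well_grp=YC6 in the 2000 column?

Rows with well=W06, well_grp=YC6 and depth_m=2000: porosity values are 74.56, 38.31, 7.89, 22.37.
4 rows match — count = 4.

4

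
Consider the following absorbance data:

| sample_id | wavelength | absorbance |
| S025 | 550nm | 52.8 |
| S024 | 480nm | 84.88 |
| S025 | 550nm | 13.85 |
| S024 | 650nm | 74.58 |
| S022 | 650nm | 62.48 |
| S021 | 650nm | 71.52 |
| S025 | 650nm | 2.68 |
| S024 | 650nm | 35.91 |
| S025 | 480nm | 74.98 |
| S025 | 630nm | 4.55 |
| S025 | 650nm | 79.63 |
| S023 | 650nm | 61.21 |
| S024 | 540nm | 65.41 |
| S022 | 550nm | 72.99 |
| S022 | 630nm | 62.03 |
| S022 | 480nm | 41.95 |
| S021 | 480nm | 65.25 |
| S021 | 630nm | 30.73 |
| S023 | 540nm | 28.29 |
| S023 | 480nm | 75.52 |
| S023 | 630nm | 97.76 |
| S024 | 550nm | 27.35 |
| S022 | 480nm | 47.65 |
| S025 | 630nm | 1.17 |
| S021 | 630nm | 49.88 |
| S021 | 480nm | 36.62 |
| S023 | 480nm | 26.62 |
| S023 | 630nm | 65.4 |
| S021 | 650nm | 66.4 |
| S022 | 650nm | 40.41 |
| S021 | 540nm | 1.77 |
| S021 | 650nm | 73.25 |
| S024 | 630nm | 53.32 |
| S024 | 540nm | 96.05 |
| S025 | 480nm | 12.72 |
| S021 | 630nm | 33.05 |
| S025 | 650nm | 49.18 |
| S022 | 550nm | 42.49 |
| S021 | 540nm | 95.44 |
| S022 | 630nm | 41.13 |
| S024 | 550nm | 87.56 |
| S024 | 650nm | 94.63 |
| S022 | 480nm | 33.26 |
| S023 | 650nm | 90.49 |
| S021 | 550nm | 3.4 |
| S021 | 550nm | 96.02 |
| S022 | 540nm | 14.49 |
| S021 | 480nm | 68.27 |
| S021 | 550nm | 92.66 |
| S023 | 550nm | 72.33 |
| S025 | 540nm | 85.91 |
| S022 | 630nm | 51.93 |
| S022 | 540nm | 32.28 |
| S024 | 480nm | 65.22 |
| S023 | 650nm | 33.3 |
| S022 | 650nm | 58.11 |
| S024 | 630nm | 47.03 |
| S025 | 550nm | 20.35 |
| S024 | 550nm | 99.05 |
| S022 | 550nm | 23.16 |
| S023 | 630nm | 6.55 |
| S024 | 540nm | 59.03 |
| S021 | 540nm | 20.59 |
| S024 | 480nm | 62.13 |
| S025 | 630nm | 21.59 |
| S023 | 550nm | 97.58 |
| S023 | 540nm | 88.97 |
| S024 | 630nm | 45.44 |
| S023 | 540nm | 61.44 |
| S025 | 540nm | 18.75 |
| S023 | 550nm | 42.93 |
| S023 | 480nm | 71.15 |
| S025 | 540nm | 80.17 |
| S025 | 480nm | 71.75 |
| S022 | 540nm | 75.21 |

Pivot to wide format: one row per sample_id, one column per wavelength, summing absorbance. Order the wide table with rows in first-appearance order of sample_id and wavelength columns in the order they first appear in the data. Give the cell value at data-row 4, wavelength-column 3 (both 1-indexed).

211.17

With rows in first-appearance order of sample_id, row 4 is sample_id=S021. wavelength columns in first-appearance order: 550nm, 480nm, 650nm, 630nm, 540nm; column 3 is 650nm.
Long rows with sample_id=S021, wavelength=650nm: 71.52 + 66.4 + 73.25 = 211.17.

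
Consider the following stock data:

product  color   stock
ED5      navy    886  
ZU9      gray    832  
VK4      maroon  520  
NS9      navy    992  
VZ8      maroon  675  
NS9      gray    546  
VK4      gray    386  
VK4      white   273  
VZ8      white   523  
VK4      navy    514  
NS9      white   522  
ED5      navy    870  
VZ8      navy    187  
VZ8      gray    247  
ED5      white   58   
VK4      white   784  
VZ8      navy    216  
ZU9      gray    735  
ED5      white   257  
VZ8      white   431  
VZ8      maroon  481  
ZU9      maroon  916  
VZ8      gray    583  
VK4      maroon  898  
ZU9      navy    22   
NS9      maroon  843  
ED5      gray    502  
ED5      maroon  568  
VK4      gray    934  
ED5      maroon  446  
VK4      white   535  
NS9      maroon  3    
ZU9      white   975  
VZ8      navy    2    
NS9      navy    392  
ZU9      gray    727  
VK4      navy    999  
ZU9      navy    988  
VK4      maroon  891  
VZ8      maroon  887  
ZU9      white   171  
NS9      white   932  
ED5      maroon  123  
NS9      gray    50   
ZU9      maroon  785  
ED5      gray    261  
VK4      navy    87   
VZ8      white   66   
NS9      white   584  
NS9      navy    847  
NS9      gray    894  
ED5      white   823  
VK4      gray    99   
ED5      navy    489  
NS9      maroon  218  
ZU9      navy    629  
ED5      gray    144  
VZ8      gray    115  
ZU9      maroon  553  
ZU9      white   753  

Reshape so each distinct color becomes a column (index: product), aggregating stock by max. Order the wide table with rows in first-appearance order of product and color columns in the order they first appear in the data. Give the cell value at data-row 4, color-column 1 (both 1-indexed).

With rows in first-appearance order of product, row 4 is product=NS9. color columns in first-appearance order: navy, gray, maroon, white; column 1 is navy.
Long rows with product=NS9, color=navy: max(992, 392, 847) = 992.

992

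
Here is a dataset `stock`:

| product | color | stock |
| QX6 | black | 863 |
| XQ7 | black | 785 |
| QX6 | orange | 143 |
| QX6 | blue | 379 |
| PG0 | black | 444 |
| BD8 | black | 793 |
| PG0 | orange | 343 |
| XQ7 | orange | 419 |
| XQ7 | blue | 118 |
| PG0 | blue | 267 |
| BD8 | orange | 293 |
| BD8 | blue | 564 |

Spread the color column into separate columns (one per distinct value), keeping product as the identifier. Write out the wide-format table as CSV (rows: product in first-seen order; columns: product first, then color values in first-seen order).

product,black,orange,blue
QX6,863,143,379
XQ7,785,419,118
PG0,444,343,267
BD8,793,293,564

Columns: product plus the 3 distinct color values (black, orange, blue).
For example, row QX6 column black takes stock=863 from the long row (QX6, black).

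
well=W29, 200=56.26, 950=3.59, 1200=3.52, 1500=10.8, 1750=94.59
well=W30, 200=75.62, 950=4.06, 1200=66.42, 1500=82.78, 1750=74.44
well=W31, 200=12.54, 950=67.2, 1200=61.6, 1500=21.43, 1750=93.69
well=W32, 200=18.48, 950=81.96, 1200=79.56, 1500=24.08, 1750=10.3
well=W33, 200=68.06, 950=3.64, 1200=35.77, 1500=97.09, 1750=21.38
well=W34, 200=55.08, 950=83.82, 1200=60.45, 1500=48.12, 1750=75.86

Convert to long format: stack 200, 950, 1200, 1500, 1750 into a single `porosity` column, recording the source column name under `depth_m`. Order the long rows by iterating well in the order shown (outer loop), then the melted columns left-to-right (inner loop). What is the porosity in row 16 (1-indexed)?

18.48

30 rows total (6 × 5). Row 16: index ⌊(16-1)/5⌋ = 3 into well → W32; (16-1) mod 5 = 0 into the melted columns → 200.
So row 16 is (W32, 200, 18.48); porosity = 18.48.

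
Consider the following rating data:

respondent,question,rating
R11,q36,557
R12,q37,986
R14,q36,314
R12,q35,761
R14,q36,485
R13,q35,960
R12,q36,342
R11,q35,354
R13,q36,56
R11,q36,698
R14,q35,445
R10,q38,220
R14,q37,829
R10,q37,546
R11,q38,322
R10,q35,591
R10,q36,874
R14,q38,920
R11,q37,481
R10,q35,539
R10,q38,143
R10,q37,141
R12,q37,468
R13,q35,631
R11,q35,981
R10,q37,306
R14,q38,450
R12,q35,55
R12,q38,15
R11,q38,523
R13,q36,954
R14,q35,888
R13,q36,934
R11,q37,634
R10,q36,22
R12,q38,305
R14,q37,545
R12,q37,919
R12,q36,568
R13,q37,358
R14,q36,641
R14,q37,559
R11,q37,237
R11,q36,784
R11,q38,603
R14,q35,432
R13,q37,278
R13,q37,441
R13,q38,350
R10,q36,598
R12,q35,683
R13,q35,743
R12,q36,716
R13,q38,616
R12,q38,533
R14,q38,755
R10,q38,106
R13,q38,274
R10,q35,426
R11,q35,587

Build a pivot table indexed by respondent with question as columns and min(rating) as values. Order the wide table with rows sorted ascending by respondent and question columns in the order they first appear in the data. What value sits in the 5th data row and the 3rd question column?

432

With rows sorted ascending by respondent, row 5 is respondent=R14. question columns in first-appearance order: q36, q37, q35, q38; column 3 is q35.
Long rows with respondent=R14, question=q35: min(445, 888, 432) = 432.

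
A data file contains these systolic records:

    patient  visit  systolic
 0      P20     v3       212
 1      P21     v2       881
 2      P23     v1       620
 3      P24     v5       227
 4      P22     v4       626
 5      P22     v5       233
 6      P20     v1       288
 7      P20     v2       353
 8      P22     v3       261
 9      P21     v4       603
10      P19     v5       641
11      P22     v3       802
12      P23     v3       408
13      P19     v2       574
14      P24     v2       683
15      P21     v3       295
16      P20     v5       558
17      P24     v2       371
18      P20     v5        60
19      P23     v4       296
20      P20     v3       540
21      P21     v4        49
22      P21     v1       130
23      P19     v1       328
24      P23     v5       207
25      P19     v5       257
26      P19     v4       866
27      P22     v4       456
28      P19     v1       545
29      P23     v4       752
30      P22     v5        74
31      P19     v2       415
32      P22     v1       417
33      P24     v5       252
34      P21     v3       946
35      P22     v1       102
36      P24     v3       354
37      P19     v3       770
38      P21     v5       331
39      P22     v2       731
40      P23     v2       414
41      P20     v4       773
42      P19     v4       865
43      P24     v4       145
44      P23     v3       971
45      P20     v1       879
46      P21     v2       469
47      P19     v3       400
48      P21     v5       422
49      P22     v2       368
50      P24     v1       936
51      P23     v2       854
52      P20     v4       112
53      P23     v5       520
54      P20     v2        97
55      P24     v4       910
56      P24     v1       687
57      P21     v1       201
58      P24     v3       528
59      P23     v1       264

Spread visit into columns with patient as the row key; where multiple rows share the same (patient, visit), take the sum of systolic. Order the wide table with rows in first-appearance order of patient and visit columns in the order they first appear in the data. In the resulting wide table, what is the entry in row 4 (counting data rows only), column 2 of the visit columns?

With rows in first-appearance order of patient, row 4 is patient=P24. visit columns in first-appearance order: v3, v2, v1, v5, v4; column 2 is v2.
Long rows with patient=P24, visit=v2: 683 + 371 = 1054.

1054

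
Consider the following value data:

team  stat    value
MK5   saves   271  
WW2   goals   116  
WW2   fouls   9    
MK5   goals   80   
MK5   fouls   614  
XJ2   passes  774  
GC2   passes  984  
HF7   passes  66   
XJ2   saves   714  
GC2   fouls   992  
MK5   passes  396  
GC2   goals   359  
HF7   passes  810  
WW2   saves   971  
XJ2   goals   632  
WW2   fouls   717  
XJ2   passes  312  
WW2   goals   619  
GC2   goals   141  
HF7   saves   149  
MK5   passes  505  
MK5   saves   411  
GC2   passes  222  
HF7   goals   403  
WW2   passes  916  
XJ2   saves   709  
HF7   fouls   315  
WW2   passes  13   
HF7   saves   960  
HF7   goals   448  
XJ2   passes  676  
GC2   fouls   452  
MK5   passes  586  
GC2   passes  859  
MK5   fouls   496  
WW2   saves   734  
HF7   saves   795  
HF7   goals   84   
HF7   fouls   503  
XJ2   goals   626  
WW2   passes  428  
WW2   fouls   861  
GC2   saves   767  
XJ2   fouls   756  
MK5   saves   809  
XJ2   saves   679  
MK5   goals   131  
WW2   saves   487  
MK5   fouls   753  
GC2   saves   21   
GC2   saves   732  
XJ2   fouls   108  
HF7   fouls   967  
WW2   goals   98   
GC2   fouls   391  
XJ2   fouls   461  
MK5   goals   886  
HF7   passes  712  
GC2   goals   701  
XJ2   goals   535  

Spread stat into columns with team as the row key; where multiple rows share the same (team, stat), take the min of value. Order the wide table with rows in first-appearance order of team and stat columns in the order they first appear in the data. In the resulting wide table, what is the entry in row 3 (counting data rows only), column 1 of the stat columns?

With rows in first-appearance order of team, row 3 is team=XJ2. stat columns in first-appearance order: saves, goals, fouls, passes; column 1 is saves.
Long rows with team=XJ2, stat=saves: min(714, 709, 679) = 679.

679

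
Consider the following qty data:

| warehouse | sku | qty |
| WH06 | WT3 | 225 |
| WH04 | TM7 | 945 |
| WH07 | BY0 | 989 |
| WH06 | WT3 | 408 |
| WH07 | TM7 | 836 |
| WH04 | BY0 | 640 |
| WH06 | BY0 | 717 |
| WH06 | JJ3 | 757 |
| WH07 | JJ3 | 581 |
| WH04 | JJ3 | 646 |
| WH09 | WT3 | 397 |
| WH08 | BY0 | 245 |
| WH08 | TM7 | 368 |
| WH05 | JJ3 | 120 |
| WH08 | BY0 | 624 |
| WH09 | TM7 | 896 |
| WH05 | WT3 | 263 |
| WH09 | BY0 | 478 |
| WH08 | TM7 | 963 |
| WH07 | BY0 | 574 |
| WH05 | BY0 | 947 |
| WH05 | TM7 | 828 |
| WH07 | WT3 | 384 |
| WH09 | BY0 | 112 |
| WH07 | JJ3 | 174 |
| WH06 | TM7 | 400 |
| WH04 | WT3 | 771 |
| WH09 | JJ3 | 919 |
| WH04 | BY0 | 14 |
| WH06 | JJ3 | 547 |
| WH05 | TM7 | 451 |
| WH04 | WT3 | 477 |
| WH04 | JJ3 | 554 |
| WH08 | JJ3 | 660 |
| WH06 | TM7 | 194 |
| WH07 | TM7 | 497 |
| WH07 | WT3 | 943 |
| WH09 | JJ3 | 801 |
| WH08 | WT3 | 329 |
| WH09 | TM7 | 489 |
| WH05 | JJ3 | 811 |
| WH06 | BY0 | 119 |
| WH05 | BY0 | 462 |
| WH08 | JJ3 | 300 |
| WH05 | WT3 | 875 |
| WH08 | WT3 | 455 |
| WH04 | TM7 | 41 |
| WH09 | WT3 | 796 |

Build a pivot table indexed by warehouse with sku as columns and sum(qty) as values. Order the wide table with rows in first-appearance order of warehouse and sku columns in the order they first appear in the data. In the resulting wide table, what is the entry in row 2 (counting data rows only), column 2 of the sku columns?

With rows in first-appearance order of warehouse, row 2 is warehouse=WH04. sku columns in first-appearance order: WT3, TM7, BY0, JJ3; column 2 is TM7.
Long rows with warehouse=WH04, sku=TM7: 945 + 41 = 986.

986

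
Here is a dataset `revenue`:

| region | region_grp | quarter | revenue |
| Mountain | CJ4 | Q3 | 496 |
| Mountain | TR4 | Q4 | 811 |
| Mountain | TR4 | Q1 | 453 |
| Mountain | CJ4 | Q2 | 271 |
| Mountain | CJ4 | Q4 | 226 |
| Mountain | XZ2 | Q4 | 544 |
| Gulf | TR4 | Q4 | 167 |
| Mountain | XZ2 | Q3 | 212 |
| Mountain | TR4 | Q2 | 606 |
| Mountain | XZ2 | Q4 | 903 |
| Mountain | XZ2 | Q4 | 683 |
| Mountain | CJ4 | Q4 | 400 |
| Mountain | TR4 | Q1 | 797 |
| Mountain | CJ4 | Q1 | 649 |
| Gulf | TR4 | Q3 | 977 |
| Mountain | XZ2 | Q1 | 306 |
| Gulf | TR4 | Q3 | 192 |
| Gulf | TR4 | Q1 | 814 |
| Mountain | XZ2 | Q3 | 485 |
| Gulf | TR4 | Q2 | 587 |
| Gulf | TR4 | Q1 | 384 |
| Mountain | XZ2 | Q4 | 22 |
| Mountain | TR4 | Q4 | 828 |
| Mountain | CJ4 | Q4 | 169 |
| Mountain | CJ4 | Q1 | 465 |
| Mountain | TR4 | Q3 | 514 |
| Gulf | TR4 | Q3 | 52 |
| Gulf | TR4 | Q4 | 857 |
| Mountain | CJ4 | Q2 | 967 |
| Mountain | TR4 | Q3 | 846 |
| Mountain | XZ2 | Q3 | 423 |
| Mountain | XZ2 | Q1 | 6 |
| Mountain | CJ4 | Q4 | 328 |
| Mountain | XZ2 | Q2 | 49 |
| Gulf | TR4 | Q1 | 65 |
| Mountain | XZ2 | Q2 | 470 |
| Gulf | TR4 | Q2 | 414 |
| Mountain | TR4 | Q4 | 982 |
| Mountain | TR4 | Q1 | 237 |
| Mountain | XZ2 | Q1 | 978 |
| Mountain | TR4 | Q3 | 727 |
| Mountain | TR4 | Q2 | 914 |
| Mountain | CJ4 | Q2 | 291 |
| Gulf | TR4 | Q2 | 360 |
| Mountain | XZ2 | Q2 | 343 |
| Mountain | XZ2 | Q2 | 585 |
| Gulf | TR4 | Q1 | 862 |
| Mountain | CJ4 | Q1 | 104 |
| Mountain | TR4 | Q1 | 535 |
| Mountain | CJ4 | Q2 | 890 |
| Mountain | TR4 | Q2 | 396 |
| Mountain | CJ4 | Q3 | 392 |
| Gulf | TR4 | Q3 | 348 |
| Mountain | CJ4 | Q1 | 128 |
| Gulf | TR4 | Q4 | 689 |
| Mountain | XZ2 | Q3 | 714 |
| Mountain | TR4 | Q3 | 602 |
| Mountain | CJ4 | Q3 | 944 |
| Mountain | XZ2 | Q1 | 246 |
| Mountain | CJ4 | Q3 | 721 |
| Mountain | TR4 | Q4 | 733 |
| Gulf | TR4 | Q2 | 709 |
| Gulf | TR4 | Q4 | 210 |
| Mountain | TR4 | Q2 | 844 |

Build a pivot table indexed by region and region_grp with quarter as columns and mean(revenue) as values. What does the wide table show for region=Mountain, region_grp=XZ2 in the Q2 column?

361.75

Rows with region=Mountain, region_grp=XZ2 and quarter=Q2: revenue values are 49, 470, 343, 585.
(49 + 470 + 343 + 585) / 4 = 361.75.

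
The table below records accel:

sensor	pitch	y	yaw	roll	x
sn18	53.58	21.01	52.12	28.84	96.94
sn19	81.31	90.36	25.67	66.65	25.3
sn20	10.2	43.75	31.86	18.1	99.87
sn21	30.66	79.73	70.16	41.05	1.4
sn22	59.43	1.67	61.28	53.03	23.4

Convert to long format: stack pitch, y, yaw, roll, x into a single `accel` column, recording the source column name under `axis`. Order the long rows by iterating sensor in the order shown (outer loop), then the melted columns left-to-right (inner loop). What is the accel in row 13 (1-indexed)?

31.86

25 rows total (5 × 5). Row 13: index ⌊(13-1)/5⌋ = 2 into sensor → sn20; (13-1) mod 5 = 2 into the melted columns → yaw.
So row 13 is (sn20, yaw, 31.86); accel = 31.86.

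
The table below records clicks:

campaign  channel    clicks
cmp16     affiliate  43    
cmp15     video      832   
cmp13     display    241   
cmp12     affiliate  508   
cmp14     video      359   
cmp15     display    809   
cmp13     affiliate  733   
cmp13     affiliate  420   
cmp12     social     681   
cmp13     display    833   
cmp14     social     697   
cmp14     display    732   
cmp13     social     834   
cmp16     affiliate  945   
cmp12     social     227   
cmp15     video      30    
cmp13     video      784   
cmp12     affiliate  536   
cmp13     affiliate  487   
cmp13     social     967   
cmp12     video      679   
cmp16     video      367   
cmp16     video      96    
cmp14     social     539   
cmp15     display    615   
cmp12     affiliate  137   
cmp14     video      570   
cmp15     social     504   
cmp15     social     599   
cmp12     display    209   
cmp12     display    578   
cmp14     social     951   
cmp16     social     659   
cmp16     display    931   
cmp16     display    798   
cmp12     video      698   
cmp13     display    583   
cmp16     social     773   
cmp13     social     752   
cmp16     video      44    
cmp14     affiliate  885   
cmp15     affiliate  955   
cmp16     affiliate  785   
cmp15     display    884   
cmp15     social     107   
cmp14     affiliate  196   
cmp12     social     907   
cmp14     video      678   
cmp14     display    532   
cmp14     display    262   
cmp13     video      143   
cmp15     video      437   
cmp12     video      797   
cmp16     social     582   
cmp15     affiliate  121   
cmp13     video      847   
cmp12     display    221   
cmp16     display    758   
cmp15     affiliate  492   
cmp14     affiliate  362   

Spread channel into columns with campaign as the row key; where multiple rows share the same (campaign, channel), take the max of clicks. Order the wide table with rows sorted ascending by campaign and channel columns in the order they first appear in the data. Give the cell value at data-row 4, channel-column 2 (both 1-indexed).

832

With rows sorted ascending by campaign, row 4 is campaign=cmp15. channel columns in first-appearance order: affiliate, video, display, social; column 2 is video.
Long rows with campaign=cmp15, channel=video: max(832, 30, 437) = 832.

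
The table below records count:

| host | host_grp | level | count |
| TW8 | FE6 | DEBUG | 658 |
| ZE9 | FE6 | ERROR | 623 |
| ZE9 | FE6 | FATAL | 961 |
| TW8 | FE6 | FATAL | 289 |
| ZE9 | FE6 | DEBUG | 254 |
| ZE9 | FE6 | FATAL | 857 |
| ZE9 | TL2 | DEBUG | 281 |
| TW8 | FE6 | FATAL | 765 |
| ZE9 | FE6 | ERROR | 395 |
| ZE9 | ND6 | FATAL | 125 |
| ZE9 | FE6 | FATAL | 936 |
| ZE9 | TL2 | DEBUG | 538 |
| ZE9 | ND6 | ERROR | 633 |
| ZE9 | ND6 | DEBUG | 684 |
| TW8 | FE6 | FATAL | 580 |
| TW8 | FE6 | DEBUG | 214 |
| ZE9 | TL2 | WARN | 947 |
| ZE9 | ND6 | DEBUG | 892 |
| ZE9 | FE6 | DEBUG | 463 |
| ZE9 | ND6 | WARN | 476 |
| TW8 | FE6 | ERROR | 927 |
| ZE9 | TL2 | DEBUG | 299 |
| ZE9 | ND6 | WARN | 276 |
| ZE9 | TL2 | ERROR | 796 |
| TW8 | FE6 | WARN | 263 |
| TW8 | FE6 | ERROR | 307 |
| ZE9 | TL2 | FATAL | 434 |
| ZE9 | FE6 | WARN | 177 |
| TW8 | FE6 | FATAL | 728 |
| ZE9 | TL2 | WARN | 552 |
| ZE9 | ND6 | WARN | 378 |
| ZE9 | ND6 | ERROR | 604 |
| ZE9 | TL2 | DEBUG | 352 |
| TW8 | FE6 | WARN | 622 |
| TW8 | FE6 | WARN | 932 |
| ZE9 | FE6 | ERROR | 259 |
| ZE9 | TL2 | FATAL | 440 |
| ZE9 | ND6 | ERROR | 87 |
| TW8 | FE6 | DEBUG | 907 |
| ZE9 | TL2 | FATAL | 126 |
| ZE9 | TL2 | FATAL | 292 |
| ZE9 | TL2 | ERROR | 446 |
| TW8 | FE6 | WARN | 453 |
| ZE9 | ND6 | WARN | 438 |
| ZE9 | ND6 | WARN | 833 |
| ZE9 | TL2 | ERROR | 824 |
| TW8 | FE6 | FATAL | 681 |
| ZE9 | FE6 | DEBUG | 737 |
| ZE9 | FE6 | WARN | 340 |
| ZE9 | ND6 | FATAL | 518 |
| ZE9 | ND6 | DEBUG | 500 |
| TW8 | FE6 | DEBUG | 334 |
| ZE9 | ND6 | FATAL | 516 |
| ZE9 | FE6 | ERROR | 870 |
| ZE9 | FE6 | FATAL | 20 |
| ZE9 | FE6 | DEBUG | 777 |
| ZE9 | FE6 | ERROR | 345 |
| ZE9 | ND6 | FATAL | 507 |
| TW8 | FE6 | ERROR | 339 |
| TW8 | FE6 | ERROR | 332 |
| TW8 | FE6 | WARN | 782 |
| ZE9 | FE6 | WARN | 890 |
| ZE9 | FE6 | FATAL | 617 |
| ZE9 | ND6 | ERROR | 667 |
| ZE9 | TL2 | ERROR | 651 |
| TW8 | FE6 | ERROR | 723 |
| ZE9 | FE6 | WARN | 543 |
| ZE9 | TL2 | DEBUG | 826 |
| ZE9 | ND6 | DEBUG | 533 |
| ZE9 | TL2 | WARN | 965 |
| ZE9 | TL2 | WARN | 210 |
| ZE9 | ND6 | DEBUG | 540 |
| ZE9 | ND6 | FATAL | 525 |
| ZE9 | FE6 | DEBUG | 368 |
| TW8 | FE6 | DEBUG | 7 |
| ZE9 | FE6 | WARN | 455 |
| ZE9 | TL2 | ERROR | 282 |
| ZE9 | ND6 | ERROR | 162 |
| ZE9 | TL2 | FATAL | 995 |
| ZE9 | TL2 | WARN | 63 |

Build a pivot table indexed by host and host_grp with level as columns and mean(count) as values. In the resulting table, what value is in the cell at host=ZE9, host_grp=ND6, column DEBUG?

Rows with host=ZE9, host_grp=ND6 and level=DEBUG: count values are 684, 892, 500, 533, 540.
(684 + 892 + 500 + 533 + 540) / 5 = 629.80.

629.80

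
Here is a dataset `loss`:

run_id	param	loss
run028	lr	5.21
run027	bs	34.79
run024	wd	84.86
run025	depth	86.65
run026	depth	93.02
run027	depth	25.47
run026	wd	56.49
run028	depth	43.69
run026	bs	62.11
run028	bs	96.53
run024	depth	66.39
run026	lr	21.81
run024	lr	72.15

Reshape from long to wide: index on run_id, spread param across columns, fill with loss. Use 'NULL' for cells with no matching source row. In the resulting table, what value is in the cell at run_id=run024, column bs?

NULL

No long-format row has run_id=run024 and param=bs, so the cell is NULL.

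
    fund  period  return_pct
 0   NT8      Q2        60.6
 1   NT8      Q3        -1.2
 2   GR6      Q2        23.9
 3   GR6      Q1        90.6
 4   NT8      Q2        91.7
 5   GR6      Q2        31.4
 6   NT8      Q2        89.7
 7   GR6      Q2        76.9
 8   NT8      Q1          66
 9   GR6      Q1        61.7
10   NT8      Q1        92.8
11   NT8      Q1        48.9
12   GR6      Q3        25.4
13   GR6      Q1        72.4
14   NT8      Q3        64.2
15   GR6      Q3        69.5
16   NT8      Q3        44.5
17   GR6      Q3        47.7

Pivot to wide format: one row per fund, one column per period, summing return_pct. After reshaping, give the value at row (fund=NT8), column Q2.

Rows with fund=NT8 and period=Q2: return_pct values are 60.6, 91.7, 89.7.
60.6 + 91.7 + 89.7 = 242.

242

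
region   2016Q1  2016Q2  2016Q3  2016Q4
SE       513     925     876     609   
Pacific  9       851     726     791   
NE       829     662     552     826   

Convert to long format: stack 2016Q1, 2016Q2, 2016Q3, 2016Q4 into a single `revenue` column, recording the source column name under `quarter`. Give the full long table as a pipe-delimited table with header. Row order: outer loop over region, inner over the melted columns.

| region | quarter | revenue |
| SE | 2016Q1 | 513 |
| SE | 2016Q2 | 925 |
| SE | 2016Q3 | 876 |
| SE | 2016Q4 | 609 |
| Pacific | 2016Q1 | 9 |
| Pacific | 2016Q2 | 851 |
| Pacific | 2016Q3 | 726 |
| Pacific | 2016Q4 | 791 |
| NE | 2016Q1 | 829 |
| NE | 2016Q2 | 662 |
| NE | 2016Q3 | 552 |
| NE | 2016Q4 | 826 |

Each (region, column) pair becomes one row: 3 × 4 = 12 rows.
For example, (SE, 2016Q1) → revenue=513.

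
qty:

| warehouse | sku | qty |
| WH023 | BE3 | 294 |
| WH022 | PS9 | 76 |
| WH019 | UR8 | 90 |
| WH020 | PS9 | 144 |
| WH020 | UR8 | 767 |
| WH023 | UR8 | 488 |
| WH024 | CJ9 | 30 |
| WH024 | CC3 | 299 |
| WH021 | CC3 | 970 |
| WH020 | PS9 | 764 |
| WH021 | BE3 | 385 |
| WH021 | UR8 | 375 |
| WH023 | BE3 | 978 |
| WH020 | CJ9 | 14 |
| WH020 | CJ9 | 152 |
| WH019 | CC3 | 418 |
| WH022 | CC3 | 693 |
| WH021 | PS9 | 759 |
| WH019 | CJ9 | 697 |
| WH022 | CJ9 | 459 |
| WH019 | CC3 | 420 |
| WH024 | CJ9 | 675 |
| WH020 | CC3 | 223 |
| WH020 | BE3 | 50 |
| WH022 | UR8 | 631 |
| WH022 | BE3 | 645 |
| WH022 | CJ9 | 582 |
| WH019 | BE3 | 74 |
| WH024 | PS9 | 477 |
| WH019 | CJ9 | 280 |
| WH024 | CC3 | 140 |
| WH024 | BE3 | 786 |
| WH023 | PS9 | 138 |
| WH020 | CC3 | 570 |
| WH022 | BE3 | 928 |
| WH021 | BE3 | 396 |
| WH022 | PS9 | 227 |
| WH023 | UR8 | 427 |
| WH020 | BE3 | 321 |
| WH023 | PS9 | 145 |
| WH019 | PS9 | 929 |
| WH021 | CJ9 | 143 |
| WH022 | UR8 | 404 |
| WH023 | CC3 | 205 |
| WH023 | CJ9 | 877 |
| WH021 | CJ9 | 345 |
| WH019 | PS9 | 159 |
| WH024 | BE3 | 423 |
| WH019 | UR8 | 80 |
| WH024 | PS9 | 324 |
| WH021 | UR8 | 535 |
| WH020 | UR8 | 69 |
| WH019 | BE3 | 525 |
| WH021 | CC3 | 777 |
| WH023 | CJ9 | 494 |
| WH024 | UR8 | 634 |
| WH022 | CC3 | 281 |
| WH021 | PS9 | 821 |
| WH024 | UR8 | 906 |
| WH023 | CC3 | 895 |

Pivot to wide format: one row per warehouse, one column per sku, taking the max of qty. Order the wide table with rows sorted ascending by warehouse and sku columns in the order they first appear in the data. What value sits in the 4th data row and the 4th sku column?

582

With rows sorted ascending by warehouse, row 4 is warehouse=WH022. sku columns in first-appearance order: BE3, PS9, UR8, CJ9, CC3; column 4 is CJ9.
Long rows with warehouse=WH022, sku=CJ9: max(459, 582) = 582.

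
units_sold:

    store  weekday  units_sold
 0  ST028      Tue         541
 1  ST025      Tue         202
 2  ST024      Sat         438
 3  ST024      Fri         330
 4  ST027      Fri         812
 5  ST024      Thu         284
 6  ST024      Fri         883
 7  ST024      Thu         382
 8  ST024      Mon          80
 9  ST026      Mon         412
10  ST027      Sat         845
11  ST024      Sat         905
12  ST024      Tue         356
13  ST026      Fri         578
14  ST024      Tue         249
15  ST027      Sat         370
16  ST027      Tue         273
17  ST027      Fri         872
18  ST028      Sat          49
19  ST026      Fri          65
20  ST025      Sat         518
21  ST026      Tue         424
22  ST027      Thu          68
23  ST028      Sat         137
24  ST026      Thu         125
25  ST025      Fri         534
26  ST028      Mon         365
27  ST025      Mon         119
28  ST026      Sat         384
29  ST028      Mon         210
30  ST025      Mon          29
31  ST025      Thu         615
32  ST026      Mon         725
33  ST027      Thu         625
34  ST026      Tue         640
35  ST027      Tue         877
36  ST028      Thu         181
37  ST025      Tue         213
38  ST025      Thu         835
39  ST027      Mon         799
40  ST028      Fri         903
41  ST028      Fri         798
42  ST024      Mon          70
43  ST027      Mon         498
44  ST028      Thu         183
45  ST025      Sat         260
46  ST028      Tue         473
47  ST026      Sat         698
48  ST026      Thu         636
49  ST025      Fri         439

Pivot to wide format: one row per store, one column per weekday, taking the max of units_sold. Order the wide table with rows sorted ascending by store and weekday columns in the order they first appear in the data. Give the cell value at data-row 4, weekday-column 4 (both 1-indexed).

With rows sorted ascending by store, row 4 is store=ST027. weekday columns in first-appearance order: Tue, Sat, Fri, Thu, Mon; column 4 is Thu.
Long rows with store=ST027, weekday=Thu: max(68, 625) = 625.

625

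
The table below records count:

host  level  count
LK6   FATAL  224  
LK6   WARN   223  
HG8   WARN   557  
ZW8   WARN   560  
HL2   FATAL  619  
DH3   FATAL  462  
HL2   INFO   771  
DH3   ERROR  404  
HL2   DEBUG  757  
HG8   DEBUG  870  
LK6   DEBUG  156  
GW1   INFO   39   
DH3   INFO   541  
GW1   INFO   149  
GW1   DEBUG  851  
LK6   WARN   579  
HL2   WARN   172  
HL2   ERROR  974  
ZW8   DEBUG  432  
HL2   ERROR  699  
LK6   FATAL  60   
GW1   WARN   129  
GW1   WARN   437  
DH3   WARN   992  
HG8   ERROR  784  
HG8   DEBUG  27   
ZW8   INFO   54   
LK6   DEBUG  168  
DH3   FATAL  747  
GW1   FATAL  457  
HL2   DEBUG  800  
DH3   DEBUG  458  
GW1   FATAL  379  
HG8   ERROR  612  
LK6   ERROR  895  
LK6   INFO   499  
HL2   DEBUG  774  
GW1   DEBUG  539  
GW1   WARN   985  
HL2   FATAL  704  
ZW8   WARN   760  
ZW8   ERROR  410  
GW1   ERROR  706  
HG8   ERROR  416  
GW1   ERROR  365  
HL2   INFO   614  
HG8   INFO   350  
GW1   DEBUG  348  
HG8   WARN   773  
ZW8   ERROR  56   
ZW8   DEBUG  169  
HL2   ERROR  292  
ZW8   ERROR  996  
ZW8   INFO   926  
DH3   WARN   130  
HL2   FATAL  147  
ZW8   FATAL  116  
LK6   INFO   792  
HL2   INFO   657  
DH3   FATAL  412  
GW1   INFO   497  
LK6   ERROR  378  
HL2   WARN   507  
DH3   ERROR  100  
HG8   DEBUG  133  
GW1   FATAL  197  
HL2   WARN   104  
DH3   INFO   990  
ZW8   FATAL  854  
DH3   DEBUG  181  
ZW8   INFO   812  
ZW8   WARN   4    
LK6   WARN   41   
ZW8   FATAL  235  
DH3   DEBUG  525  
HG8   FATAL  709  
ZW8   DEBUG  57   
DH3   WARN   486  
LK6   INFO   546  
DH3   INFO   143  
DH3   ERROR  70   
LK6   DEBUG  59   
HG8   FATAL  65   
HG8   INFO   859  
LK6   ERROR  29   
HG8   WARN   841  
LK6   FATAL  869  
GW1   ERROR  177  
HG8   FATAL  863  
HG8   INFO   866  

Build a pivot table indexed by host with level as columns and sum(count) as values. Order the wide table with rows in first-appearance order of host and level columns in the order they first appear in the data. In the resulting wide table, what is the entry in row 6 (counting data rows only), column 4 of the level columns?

With rows in first-appearance order of host, row 6 is host=GW1. level columns in first-appearance order: FATAL, WARN, INFO, ERROR, DEBUG; column 4 is ERROR.
Long rows with host=GW1, level=ERROR: 706 + 365 + 177 = 1248.

1248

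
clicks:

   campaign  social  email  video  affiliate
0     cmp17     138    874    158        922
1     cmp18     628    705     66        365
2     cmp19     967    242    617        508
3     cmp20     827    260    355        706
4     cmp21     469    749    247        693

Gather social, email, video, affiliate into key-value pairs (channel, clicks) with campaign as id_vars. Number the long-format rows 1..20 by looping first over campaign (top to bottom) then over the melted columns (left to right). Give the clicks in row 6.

705

20 rows total (5 × 4). Row 6: index ⌊(6-1)/4⌋ = 1 into campaign → cmp18; (6-1) mod 4 = 1 into the melted columns → email.
So row 6 is (cmp18, email, 705); clicks = 705.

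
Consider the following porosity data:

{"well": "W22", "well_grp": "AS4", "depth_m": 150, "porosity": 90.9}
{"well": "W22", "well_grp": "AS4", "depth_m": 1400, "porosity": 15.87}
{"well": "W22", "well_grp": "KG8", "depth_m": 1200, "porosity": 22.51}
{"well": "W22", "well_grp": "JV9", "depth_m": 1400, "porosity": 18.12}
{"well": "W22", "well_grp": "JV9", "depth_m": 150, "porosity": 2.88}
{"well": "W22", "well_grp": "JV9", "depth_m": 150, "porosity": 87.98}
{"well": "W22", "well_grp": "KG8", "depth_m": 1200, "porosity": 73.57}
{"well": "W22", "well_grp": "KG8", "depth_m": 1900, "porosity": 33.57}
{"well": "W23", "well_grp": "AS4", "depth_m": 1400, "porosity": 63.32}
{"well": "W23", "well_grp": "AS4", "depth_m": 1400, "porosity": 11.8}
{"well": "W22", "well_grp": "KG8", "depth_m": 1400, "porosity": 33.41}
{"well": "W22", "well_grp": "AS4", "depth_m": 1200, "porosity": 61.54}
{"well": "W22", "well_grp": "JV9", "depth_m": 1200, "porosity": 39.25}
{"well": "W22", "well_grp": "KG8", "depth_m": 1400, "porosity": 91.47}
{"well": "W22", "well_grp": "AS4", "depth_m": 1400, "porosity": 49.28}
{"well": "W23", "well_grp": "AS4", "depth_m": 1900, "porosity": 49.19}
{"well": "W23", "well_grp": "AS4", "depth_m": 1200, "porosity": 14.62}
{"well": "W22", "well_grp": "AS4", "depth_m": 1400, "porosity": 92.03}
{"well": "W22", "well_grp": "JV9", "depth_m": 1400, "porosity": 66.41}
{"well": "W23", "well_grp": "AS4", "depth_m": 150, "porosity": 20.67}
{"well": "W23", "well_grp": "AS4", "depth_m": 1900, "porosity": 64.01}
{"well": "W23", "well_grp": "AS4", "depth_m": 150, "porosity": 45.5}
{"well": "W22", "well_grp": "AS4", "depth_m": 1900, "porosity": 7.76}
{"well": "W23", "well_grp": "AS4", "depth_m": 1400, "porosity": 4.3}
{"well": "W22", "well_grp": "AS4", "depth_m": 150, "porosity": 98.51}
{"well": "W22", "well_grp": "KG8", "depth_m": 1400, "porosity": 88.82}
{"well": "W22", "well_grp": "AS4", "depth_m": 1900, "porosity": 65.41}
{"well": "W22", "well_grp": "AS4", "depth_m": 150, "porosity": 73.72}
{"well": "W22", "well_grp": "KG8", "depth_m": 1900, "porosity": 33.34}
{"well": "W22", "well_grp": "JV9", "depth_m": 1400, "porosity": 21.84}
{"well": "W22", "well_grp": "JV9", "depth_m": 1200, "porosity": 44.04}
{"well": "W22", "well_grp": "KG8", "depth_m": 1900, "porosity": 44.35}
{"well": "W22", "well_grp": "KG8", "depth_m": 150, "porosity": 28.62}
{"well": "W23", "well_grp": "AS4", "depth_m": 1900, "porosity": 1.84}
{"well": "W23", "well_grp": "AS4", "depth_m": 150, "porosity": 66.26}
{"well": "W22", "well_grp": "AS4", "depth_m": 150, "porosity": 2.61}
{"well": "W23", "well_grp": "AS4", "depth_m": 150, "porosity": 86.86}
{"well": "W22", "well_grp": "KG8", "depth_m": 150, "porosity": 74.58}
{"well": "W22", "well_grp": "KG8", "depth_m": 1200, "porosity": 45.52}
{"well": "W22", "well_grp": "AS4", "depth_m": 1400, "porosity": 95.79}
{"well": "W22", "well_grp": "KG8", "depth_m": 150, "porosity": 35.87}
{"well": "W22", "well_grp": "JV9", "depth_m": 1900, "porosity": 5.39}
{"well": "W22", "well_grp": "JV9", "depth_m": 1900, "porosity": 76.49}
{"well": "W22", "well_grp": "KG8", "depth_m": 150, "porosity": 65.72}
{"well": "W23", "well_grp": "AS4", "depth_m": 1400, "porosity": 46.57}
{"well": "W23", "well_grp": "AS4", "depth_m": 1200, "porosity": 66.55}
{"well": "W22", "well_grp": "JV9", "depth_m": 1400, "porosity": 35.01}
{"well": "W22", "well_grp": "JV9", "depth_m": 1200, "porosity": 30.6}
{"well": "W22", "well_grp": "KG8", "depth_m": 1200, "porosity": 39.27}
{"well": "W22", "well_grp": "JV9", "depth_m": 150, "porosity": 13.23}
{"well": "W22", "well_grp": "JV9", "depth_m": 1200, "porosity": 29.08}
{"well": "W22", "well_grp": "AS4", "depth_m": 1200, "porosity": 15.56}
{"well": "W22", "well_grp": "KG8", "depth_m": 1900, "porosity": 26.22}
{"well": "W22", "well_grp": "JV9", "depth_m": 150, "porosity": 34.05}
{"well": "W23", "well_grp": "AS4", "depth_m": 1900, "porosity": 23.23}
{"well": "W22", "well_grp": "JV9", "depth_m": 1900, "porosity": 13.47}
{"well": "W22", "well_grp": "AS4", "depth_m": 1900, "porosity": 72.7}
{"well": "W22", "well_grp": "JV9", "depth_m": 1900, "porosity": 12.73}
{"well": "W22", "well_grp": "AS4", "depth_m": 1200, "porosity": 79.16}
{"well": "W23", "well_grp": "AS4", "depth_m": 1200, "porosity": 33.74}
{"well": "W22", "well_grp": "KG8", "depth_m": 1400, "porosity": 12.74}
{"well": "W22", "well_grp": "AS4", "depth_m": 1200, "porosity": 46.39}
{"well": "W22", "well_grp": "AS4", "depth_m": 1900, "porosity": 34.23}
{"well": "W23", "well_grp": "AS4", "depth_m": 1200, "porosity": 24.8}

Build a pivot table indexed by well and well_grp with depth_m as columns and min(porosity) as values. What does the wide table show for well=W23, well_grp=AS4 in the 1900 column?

Rows with well=W23, well_grp=AS4 and depth_m=1900: porosity values are 49.19, 64.01, 1.84, 23.23.
min(49.19, 64.01, 1.84, 23.23) = 1.84.

1.84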